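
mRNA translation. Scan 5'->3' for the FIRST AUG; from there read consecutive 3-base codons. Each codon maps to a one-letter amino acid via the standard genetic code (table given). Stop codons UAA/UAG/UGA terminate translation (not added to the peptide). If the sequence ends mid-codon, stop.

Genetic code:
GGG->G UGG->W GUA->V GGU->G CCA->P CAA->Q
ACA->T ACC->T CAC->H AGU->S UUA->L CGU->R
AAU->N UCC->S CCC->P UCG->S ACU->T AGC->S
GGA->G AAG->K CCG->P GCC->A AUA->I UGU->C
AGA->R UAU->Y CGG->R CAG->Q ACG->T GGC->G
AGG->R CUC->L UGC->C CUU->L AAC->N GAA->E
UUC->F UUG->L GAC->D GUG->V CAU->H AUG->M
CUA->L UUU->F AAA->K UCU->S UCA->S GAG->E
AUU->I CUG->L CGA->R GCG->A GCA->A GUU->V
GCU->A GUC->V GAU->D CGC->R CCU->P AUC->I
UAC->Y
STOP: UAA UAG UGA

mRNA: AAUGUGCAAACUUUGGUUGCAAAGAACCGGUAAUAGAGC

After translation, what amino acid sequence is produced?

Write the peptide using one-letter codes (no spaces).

start AUG at pos 1
pos 1: AUG -> M; peptide=M
pos 4: UGC -> C; peptide=MC
pos 7: AAA -> K; peptide=MCK
pos 10: CUU -> L; peptide=MCKL
pos 13: UGG -> W; peptide=MCKLW
pos 16: UUG -> L; peptide=MCKLWL
pos 19: CAA -> Q; peptide=MCKLWLQ
pos 22: AGA -> R; peptide=MCKLWLQR
pos 25: ACC -> T; peptide=MCKLWLQRT
pos 28: GGU -> G; peptide=MCKLWLQRTG
pos 31: AAU -> N; peptide=MCKLWLQRTGN
pos 34: AGA -> R; peptide=MCKLWLQRTGNR
pos 37: only 2 nt remain (<3), stop (end of mRNA)

Answer: MCKLWLQRTGNR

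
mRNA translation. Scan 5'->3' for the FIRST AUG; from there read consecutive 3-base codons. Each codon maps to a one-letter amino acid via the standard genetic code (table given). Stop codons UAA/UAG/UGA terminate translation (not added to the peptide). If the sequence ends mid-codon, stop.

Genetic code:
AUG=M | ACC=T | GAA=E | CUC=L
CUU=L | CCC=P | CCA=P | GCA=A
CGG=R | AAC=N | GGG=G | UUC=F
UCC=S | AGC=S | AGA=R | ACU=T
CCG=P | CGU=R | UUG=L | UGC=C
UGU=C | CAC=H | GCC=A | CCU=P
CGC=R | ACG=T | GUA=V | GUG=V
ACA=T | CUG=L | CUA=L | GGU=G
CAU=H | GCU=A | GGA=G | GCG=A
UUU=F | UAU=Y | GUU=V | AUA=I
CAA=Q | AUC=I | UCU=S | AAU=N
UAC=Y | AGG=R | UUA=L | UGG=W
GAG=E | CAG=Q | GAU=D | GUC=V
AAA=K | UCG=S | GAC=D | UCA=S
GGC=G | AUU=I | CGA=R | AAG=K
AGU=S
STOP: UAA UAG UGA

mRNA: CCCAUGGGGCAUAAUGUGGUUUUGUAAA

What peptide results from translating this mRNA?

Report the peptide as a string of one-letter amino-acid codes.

start AUG at pos 3
pos 3: AUG -> M; peptide=M
pos 6: GGG -> G; peptide=MG
pos 9: CAU -> H; peptide=MGH
pos 12: AAU -> N; peptide=MGHN
pos 15: GUG -> V; peptide=MGHNV
pos 18: GUU -> V; peptide=MGHNVV
pos 21: UUG -> L; peptide=MGHNVVL
pos 24: UAA -> STOP

Answer: MGHNVVL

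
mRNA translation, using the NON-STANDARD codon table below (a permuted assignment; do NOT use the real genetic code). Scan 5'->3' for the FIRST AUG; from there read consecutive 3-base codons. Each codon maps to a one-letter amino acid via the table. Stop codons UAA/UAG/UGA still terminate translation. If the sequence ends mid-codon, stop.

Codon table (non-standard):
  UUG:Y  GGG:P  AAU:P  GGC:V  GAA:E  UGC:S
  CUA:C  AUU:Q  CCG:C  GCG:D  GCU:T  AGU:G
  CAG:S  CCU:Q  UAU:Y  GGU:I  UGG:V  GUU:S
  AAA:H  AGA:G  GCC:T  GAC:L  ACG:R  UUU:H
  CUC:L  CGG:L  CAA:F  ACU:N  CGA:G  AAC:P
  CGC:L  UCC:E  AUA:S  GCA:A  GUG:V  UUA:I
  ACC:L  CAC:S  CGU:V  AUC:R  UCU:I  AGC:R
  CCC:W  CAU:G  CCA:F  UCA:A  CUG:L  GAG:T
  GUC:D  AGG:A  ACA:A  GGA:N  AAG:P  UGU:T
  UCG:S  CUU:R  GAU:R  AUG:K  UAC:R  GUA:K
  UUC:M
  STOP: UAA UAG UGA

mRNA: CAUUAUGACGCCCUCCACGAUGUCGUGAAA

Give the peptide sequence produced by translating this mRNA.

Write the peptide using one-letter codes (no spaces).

Answer: KRWERKS

Derivation:
start AUG at pos 4
pos 4: AUG -> K; peptide=K
pos 7: ACG -> R; peptide=KR
pos 10: CCC -> W; peptide=KRW
pos 13: UCC -> E; peptide=KRWE
pos 16: ACG -> R; peptide=KRWER
pos 19: AUG -> K; peptide=KRWERK
pos 22: UCG -> S; peptide=KRWERKS
pos 25: UGA -> STOP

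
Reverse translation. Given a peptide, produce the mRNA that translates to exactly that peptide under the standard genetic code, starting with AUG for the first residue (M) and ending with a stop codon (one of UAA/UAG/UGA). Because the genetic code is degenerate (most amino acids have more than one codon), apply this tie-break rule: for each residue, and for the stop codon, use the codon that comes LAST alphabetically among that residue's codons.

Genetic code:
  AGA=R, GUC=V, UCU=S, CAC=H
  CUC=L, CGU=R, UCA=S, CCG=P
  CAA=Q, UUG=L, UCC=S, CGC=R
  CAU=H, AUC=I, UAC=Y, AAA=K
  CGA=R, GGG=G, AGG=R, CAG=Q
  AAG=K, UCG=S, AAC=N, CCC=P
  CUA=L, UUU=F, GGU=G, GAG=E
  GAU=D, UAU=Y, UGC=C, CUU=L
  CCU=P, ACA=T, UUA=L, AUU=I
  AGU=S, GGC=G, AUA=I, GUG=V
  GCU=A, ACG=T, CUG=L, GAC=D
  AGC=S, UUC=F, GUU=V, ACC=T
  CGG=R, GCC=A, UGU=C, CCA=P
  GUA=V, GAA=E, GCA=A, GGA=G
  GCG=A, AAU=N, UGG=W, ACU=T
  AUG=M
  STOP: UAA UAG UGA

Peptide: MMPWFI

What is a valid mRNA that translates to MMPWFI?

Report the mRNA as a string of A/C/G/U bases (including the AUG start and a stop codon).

Answer: mRNA: AUGAUGCCUUGGUUUAUUUGA

Derivation:
residue 1: M -> AUG (start codon)
residue 2: M -> AUG (only codon)
residue 3: P codons sorted = CCA,CCC,CCG,CCU -> pick last = CCU
residue 4: W -> UGG (only codon)
residue 5: F codons sorted = UUC,UUU -> pick last = UUU
residue 6: I codons sorted = AUA,AUC,AUU -> pick last = AUU
terminator: stop codons sorted = UAA,UAG,UGA -> pick last = UGA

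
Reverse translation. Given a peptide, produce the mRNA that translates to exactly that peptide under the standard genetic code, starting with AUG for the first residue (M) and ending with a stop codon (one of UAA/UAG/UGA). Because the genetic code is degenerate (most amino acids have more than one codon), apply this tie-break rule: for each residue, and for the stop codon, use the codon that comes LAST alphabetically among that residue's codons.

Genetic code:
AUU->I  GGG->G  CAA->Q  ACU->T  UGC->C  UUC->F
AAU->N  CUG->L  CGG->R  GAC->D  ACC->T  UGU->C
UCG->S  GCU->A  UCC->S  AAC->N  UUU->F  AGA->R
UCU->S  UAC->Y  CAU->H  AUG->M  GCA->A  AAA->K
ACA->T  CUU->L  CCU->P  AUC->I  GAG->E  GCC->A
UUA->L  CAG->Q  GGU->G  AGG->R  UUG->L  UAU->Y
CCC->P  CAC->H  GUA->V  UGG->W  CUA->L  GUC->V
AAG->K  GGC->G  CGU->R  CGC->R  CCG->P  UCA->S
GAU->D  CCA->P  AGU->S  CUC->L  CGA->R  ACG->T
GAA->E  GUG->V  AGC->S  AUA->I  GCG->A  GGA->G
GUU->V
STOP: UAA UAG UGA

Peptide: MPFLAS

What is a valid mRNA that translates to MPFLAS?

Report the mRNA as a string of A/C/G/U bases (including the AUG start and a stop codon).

residue 1: M -> AUG (start codon)
residue 2: P codons sorted = CCA,CCC,CCG,CCU -> pick last = CCU
residue 3: F codons sorted = UUC,UUU -> pick last = UUU
residue 4: L codons sorted = CUA,CUC,CUG,CUU,UUA,UUG -> pick last = UUG
residue 5: A codons sorted = GCA,GCC,GCG,GCU -> pick last = GCU
residue 6: S codons sorted = AGC,AGU,UCA,UCC,UCG,UCU -> pick last = UCU
terminator: stop codons sorted = UAA,UAG,UGA -> pick last = UGA

Answer: mRNA: AUGCCUUUUUUGGCUUCUUGA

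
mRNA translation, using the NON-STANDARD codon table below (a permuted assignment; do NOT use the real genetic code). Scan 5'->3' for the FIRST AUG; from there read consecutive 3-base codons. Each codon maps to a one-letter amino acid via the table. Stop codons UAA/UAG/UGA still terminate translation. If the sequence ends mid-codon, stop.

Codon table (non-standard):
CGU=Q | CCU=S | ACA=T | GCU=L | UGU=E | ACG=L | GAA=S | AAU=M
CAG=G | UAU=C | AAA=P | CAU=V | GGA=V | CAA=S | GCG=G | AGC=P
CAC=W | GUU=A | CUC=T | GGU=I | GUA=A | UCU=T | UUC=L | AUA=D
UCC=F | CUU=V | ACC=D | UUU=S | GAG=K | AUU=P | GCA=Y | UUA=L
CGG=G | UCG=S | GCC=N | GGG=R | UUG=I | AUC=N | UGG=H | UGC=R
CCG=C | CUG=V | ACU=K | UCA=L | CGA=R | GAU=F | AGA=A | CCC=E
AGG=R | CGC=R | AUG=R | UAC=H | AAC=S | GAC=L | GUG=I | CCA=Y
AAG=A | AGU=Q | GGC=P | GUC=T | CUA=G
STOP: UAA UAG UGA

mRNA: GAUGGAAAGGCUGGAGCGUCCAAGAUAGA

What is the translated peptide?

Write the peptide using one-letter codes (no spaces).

start AUG at pos 1
pos 1: AUG -> R; peptide=R
pos 4: GAA -> S; peptide=RS
pos 7: AGG -> R; peptide=RSR
pos 10: CUG -> V; peptide=RSRV
pos 13: GAG -> K; peptide=RSRVK
pos 16: CGU -> Q; peptide=RSRVKQ
pos 19: CCA -> Y; peptide=RSRVKQY
pos 22: AGA -> A; peptide=RSRVKQYA
pos 25: UAG -> STOP

Answer: RSRVKQYA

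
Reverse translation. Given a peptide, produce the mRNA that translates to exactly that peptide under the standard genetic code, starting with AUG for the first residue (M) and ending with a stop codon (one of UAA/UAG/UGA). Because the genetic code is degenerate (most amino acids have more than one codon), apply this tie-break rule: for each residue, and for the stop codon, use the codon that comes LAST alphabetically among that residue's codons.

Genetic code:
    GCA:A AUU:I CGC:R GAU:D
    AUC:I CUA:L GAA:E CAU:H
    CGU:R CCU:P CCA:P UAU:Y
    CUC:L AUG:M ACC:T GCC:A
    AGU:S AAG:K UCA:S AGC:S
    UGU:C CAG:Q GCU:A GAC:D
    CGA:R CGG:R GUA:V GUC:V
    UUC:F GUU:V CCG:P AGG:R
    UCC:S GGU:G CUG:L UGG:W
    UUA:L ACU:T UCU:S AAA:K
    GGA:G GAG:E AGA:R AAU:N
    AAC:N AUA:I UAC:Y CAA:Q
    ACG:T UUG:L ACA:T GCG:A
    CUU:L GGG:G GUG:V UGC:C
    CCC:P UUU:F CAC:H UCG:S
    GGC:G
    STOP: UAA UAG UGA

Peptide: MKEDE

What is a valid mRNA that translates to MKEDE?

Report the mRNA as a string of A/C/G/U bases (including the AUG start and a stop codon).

Answer: mRNA: AUGAAGGAGGAUGAGUGA

Derivation:
residue 1: M -> AUG (start codon)
residue 2: K codons sorted = AAA,AAG -> pick last = AAG
residue 3: E codons sorted = GAA,GAG -> pick last = GAG
residue 4: D codons sorted = GAC,GAU -> pick last = GAU
residue 5: E codons sorted = GAA,GAG -> pick last = GAG
terminator: stop codons sorted = UAA,UAG,UGA -> pick last = UGA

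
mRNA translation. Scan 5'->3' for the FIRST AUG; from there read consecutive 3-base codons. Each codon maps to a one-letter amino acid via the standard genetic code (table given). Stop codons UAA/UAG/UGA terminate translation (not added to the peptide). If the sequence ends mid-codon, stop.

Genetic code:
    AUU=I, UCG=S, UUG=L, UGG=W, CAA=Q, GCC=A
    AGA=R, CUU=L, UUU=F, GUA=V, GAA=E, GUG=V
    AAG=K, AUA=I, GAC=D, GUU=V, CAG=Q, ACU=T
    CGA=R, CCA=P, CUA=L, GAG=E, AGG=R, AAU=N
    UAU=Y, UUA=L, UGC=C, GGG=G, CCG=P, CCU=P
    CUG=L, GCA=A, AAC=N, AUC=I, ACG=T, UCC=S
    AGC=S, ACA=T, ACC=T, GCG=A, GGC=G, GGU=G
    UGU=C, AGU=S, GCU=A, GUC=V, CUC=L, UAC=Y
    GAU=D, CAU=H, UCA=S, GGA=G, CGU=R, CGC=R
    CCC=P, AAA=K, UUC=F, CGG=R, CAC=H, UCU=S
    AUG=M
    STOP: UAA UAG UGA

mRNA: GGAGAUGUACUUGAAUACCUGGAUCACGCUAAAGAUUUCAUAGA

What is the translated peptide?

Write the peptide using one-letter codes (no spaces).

Answer: MYLNTWITLKIS

Derivation:
start AUG at pos 4
pos 4: AUG -> M; peptide=M
pos 7: UAC -> Y; peptide=MY
pos 10: UUG -> L; peptide=MYL
pos 13: AAU -> N; peptide=MYLN
pos 16: ACC -> T; peptide=MYLNT
pos 19: UGG -> W; peptide=MYLNTW
pos 22: AUC -> I; peptide=MYLNTWI
pos 25: ACG -> T; peptide=MYLNTWIT
pos 28: CUA -> L; peptide=MYLNTWITL
pos 31: AAG -> K; peptide=MYLNTWITLK
pos 34: AUU -> I; peptide=MYLNTWITLKI
pos 37: UCA -> S; peptide=MYLNTWITLKIS
pos 40: UAG -> STOP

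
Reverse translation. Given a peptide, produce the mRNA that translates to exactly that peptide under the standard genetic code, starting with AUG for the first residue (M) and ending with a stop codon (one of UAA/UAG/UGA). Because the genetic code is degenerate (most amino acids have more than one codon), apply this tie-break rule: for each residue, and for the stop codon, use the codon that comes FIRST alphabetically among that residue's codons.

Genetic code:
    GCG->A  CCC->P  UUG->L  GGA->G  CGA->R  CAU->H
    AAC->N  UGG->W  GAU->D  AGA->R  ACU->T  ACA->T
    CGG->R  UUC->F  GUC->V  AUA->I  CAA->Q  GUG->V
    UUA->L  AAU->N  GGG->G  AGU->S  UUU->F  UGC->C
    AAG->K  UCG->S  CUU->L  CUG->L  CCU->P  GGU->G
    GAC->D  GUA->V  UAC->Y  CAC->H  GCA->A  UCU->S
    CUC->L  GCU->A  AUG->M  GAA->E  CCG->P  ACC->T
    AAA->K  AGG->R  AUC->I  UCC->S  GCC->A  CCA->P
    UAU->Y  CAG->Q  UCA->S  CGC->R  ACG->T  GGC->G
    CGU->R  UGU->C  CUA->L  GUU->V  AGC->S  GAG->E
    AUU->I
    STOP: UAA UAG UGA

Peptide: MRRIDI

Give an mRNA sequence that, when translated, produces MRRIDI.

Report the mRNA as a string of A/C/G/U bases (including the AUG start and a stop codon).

residue 1: M -> AUG (start codon)
residue 2: R codons sorted = AGA,AGG,CGA,CGC,CGG,CGU -> pick first = AGA
residue 3: R codons sorted = AGA,AGG,CGA,CGC,CGG,CGU -> pick first = AGA
residue 4: I codons sorted = AUA,AUC,AUU -> pick first = AUA
residue 5: D codons sorted = GAC,GAU -> pick first = GAC
residue 6: I codons sorted = AUA,AUC,AUU -> pick first = AUA
terminator: stop codons sorted = UAA,UAG,UGA -> pick first = UAA

Answer: mRNA: AUGAGAAGAAUAGACAUAUAA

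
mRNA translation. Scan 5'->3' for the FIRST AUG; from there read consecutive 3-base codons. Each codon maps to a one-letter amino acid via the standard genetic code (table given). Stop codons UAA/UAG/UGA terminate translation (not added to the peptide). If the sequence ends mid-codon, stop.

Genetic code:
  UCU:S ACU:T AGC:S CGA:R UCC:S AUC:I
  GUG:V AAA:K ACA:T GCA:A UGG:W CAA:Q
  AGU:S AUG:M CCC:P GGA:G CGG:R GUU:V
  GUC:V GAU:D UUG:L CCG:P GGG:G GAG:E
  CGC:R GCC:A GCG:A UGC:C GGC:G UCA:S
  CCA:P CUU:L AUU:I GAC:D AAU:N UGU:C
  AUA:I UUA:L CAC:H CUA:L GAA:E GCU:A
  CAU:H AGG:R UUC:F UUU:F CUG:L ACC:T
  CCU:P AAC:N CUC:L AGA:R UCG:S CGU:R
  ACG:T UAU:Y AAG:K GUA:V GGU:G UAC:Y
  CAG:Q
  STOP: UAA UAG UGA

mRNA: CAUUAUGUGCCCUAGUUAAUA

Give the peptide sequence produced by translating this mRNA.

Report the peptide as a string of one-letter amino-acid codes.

Answer: MCPS

Derivation:
start AUG at pos 4
pos 4: AUG -> M; peptide=M
pos 7: UGC -> C; peptide=MC
pos 10: CCU -> P; peptide=MCP
pos 13: AGU -> S; peptide=MCPS
pos 16: UAA -> STOP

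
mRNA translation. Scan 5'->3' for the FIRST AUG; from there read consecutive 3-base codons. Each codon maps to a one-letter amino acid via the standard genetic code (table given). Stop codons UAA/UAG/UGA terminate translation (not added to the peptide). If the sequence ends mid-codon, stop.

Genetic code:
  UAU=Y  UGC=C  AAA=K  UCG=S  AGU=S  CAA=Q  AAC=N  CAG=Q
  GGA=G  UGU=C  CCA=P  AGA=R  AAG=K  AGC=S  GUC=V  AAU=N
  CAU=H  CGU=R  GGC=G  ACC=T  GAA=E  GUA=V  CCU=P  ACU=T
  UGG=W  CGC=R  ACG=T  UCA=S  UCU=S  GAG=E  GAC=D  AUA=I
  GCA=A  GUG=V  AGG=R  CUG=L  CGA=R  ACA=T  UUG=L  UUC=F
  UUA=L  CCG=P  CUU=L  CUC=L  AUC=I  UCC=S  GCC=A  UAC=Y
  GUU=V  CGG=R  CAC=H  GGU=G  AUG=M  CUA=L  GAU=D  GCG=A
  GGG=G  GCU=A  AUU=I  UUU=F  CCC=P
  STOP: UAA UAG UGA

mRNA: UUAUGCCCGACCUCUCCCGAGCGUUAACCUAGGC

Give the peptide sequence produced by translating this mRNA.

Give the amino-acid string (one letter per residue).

start AUG at pos 2
pos 2: AUG -> M; peptide=M
pos 5: CCC -> P; peptide=MP
pos 8: GAC -> D; peptide=MPD
pos 11: CUC -> L; peptide=MPDL
pos 14: UCC -> S; peptide=MPDLS
pos 17: CGA -> R; peptide=MPDLSR
pos 20: GCG -> A; peptide=MPDLSRA
pos 23: UUA -> L; peptide=MPDLSRAL
pos 26: ACC -> T; peptide=MPDLSRALT
pos 29: UAG -> STOP

Answer: MPDLSRALT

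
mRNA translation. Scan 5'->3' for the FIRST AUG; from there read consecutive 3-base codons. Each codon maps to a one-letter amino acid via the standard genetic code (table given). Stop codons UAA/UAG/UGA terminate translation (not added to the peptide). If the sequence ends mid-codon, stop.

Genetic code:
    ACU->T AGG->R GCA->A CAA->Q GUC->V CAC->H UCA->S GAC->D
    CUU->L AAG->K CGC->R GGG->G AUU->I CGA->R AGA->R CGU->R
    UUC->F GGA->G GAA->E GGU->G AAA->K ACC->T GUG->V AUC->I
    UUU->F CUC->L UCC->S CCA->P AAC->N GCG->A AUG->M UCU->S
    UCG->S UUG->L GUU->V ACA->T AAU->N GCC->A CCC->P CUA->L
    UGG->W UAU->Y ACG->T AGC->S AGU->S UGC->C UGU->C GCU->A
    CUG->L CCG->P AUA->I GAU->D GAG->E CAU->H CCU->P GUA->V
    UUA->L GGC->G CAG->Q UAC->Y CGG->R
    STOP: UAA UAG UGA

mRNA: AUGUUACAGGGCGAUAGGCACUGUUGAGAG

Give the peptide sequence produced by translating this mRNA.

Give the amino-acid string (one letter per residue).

Answer: MLQGDRHC

Derivation:
start AUG at pos 0
pos 0: AUG -> M; peptide=M
pos 3: UUA -> L; peptide=ML
pos 6: CAG -> Q; peptide=MLQ
pos 9: GGC -> G; peptide=MLQG
pos 12: GAU -> D; peptide=MLQGD
pos 15: AGG -> R; peptide=MLQGDR
pos 18: CAC -> H; peptide=MLQGDRH
pos 21: UGU -> C; peptide=MLQGDRHC
pos 24: UGA -> STOP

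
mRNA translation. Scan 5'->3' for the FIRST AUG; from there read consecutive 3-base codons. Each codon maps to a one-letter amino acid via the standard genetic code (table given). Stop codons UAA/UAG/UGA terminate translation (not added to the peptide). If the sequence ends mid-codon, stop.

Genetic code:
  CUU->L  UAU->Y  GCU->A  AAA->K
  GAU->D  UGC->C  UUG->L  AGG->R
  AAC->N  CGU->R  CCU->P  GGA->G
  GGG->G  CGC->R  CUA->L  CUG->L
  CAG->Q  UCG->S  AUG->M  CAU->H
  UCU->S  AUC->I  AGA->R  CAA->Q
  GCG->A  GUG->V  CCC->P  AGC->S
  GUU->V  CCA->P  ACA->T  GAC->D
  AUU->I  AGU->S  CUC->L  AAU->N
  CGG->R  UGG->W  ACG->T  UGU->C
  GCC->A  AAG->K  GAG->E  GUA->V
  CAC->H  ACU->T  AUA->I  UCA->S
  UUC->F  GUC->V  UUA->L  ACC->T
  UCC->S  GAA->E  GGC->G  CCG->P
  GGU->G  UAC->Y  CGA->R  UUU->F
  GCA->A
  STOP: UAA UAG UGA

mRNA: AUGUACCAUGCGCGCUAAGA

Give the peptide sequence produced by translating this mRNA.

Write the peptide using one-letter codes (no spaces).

start AUG at pos 0
pos 0: AUG -> M; peptide=M
pos 3: UAC -> Y; peptide=MY
pos 6: CAU -> H; peptide=MYH
pos 9: GCG -> A; peptide=MYHA
pos 12: CGC -> R; peptide=MYHAR
pos 15: UAA -> STOP

Answer: MYHAR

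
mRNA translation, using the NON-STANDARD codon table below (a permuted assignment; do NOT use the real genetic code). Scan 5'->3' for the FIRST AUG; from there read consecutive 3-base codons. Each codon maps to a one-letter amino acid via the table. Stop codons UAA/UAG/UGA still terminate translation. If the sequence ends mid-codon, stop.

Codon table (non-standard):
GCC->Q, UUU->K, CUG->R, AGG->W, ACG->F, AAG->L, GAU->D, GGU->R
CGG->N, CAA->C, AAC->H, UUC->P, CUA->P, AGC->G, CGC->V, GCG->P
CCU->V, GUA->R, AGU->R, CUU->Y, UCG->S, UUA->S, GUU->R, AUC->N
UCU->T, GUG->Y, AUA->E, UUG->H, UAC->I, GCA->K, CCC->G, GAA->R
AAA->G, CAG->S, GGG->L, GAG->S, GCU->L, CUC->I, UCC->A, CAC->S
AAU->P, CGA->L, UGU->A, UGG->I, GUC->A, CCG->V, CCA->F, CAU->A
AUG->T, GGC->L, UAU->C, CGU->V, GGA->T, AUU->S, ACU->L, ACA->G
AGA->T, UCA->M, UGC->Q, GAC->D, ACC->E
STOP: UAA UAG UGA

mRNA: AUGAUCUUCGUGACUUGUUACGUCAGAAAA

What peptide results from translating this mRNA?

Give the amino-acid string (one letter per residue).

start AUG at pos 0
pos 0: AUG -> T; peptide=T
pos 3: AUC -> N; peptide=TN
pos 6: UUC -> P; peptide=TNP
pos 9: GUG -> Y; peptide=TNPY
pos 12: ACU -> L; peptide=TNPYL
pos 15: UGU -> A; peptide=TNPYLA
pos 18: UAC -> I; peptide=TNPYLAI
pos 21: GUC -> A; peptide=TNPYLAIA
pos 24: AGA -> T; peptide=TNPYLAIAT
pos 27: AAA -> G; peptide=TNPYLAIATG
pos 30: only 0 nt remain (<3), stop (end of mRNA)

Answer: TNPYLAIATG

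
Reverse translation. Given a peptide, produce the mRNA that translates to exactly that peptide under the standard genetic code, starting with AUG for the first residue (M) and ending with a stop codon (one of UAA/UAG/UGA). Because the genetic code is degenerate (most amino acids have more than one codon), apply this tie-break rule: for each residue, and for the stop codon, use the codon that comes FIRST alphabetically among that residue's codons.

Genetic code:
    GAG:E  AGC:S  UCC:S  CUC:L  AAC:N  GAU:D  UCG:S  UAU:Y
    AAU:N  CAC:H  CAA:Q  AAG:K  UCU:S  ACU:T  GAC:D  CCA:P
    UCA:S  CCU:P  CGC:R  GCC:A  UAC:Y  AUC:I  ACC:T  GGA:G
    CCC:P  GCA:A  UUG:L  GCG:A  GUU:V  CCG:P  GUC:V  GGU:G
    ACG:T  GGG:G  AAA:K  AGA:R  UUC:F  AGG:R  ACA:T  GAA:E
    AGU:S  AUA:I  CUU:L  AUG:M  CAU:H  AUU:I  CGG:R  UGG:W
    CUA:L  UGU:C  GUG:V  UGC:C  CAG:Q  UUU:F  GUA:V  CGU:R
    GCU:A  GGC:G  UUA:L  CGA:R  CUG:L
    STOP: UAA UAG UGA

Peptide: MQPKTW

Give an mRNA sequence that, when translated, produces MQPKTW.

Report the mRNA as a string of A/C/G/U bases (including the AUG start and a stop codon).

residue 1: M -> AUG (start codon)
residue 2: Q codons sorted = CAA,CAG -> pick first = CAA
residue 3: P codons sorted = CCA,CCC,CCG,CCU -> pick first = CCA
residue 4: K codons sorted = AAA,AAG -> pick first = AAA
residue 5: T codons sorted = ACA,ACC,ACG,ACU -> pick first = ACA
residue 6: W -> UGG (only codon)
terminator: stop codons sorted = UAA,UAG,UGA -> pick first = UAA

Answer: mRNA: AUGCAACCAAAAACAUGGUAA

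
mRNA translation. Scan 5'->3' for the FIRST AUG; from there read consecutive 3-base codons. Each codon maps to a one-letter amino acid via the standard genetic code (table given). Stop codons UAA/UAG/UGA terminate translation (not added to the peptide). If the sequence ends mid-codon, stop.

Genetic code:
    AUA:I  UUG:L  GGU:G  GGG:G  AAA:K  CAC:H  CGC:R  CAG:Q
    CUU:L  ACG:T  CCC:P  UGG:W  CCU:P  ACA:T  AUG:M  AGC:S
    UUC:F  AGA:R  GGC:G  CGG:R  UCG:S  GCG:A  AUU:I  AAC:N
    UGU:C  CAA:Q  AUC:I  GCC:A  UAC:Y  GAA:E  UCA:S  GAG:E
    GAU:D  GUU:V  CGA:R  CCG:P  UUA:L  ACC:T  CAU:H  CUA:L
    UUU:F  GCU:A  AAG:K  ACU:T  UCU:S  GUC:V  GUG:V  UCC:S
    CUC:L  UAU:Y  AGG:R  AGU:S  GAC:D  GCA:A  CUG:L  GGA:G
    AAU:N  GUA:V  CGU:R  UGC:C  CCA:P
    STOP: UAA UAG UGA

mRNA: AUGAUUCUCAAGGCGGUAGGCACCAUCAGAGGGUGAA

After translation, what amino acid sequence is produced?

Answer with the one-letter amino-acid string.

Answer: MILKAVGTIRG

Derivation:
start AUG at pos 0
pos 0: AUG -> M; peptide=M
pos 3: AUU -> I; peptide=MI
pos 6: CUC -> L; peptide=MIL
pos 9: AAG -> K; peptide=MILK
pos 12: GCG -> A; peptide=MILKA
pos 15: GUA -> V; peptide=MILKAV
pos 18: GGC -> G; peptide=MILKAVG
pos 21: ACC -> T; peptide=MILKAVGT
pos 24: AUC -> I; peptide=MILKAVGTI
pos 27: AGA -> R; peptide=MILKAVGTIR
pos 30: GGG -> G; peptide=MILKAVGTIRG
pos 33: UGA -> STOP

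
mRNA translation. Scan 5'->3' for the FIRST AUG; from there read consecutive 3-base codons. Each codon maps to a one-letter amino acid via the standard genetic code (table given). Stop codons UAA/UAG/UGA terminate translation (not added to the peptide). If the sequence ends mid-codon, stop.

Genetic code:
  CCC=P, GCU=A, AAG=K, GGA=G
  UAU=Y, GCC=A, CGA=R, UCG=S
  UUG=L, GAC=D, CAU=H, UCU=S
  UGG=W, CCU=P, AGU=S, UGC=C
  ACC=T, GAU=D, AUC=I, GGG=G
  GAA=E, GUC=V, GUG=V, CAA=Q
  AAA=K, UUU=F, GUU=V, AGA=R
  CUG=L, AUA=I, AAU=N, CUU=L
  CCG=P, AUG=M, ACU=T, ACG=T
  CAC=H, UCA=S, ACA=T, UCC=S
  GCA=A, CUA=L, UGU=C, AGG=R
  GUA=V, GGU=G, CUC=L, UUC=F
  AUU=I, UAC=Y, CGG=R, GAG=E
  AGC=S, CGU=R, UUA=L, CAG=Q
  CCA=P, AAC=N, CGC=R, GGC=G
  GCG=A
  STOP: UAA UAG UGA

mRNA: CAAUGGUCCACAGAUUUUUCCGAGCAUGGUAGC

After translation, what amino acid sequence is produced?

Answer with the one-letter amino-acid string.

start AUG at pos 2
pos 2: AUG -> M; peptide=M
pos 5: GUC -> V; peptide=MV
pos 8: CAC -> H; peptide=MVH
pos 11: AGA -> R; peptide=MVHR
pos 14: UUU -> F; peptide=MVHRF
pos 17: UUC -> F; peptide=MVHRFF
pos 20: CGA -> R; peptide=MVHRFFR
pos 23: GCA -> A; peptide=MVHRFFRA
pos 26: UGG -> W; peptide=MVHRFFRAW
pos 29: UAG -> STOP

Answer: MVHRFFRAW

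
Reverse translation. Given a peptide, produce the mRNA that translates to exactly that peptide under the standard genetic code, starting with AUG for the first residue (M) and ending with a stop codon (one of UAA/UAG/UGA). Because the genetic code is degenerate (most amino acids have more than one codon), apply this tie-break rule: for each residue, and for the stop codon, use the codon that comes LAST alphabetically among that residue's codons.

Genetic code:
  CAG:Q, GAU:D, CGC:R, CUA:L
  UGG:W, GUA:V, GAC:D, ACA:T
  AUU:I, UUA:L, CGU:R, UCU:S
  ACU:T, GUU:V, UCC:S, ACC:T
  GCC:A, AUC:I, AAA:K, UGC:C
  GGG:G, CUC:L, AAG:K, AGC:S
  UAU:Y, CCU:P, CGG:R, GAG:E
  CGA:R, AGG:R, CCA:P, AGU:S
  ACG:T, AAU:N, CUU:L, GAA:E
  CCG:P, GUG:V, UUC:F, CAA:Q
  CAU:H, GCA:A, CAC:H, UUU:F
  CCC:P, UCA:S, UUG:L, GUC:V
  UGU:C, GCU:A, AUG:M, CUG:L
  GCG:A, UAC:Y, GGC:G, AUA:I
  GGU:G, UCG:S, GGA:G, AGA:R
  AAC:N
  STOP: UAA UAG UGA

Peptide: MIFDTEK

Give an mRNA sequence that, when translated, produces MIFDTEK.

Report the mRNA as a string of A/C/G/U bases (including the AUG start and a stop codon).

residue 1: M -> AUG (start codon)
residue 2: I codons sorted = AUA,AUC,AUU -> pick last = AUU
residue 3: F codons sorted = UUC,UUU -> pick last = UUU
residue 4: D codons sorted = GAC,GAU -> pick last = GAU
residue 5: T codons sorted = ACA,ACC,ACG,ACU -> pick last = ACU
residue 6: E codons sorted = GAA,GAG -> pick last = GAG
residue 7: K codons sorted = AAA,AAG -> pick last = AAG
terminator: stop codons sorted = UAA,UAG,UGA -> pick last = UGA

Answer: mRNA: AUGAUUUUUGAUACUGAGAAGUGA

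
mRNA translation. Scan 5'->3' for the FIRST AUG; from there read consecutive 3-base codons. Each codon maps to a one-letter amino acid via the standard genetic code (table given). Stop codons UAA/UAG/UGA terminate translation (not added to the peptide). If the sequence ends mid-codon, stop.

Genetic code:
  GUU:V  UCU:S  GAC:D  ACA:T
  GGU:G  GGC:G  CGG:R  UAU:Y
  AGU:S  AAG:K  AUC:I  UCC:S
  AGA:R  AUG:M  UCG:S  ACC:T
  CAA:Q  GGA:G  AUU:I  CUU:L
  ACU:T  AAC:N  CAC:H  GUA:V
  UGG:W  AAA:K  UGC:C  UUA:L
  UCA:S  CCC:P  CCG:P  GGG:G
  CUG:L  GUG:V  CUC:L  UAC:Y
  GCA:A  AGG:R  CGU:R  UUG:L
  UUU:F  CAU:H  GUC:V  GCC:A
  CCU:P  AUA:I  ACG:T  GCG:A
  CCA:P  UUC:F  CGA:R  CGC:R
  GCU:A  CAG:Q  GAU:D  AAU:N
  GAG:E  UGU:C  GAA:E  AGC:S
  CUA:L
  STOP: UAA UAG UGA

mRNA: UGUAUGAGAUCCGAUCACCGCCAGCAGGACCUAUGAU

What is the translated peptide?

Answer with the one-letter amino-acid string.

Answer: MRSDHRQQDL

Derivation:
start AUG at pos 3
pos 3: AUG -> M; peptide=M
pos 6: AGA -> R; peptide=MR
pos 9: UCC -> S; peptide=MRS
pos 12: GAU -> D; peptide=MRSD
pos 15: CAC -> H; peptide=MRSDH
pos 18: CGC -> R; peptide=MRSDHR
pos 21: CAG -> Q; peptide=MRSDHRQ
pos 24: CAG -> Q; peptide=MRSDHRQQ
pos 27: GAC -> D; peptide=MRSDHRQQD
pos 30: CUA -> L; peptide=MRSDHRQQDL
pos 33: UGA -> STOP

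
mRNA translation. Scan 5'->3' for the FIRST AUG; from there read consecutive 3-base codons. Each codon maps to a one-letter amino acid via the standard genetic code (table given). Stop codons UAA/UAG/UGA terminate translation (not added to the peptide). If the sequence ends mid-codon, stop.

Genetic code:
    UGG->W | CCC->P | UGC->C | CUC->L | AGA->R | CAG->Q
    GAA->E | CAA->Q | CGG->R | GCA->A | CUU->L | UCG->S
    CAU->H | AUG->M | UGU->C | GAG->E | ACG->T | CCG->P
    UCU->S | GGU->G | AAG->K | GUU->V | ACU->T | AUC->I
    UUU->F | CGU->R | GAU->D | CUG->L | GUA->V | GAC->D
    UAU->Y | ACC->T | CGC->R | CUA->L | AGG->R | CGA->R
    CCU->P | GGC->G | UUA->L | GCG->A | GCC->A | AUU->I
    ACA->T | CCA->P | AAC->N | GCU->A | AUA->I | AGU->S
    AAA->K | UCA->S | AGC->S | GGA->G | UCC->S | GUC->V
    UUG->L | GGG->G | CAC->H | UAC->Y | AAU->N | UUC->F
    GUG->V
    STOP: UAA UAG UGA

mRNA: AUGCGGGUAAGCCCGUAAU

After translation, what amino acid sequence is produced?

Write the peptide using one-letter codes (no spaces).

Answer: MRVSP

Derivation:
start AUG at pos 0
pos 0: AUG -> M; peptide=M
pos 3: CGG -> R; peptide=MR
pos 6: GUA -> V; peptide=MRV
pos 9: AGC -> S; peptide=MRVS
pos 12: CCG -> P; peptide=MRVSP
pos 15: UAA -> STOP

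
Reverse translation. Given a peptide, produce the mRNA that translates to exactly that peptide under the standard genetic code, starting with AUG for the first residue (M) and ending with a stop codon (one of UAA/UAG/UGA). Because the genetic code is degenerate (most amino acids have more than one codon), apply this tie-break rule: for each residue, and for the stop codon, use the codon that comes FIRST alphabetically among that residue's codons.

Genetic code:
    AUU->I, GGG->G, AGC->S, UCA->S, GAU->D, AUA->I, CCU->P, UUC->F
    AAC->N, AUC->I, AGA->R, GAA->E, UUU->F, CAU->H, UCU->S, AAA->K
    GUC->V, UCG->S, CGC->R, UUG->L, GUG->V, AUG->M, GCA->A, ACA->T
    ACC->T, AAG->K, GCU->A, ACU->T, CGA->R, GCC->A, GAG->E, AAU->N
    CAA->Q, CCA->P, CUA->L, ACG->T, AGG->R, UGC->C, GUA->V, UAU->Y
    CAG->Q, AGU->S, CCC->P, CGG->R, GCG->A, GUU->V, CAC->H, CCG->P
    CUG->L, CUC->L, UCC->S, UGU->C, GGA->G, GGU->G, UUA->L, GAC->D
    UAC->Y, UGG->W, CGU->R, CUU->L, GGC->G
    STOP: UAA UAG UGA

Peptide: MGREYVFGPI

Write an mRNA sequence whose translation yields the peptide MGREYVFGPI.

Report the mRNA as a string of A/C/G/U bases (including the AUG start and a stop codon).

residue 1: M -> AUG (start codon)
residue 2: G codons sorted = GGA,GGC,GGG,GGU -> pick first = GGA
residue 3: R codons sorted = AGA,AGG,CGA,CGC,CGG,CGU -> pick first = AGA
residue 4: E codons sorted = GAA,GAG -> pick first = GAA
residue 5: Y codons sorted = UAC,UAU -> pick first = UAC
residue 6: V codons sorted = GUA,GUC,GUG,GUU -> pick first = GUA
residue 7: F codons sorted = UUC,UUU -> pick first = UUC
residue 8: G codons sorted = GGA,GGC,GGG,GGU -> pick first = GGA
residue 9: P codons sorted = CCA,CCC,CCG,CCU -> pick first = CCA
residue 10: I codons sorted = AUA,AUC,AUU -> pick first = AUA
terminator: stop codons sorted = UAA,UAG,UGA -> pick first = UAA

Answer: mRNA: AUGGGAAGAGAAUACGUAUUCGGACCAAUAUAA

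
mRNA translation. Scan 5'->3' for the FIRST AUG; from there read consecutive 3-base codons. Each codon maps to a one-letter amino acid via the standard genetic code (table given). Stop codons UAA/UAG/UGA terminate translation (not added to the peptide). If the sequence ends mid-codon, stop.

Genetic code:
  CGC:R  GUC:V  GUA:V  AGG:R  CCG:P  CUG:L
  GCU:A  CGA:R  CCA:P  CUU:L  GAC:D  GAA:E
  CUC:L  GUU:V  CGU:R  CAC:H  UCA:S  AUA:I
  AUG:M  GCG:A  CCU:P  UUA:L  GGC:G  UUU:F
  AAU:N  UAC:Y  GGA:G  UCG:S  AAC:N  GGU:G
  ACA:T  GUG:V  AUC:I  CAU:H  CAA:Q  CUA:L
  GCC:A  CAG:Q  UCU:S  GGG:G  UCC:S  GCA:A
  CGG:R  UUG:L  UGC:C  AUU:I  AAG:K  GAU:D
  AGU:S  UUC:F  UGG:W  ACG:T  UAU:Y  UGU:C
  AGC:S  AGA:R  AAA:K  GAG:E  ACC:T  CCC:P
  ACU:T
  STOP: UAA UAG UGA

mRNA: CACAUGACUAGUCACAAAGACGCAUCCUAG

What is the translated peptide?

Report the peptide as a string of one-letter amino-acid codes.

Answer: MTSHKDAS

Derivation:
start AUG at pos 3
pos 3: AUG -> M; peptide=M
pos 6: ACU -> T; peptide=MT
pos 9: AGU -> S; peptide=MTS
pos 12: CAC -> H; peptide=MTSH
pos 15: AAA -> K; peptide=MTSHK
pos 18: GAC -> D; peptide=MTSHKD
pos 21: GCA -> A; peptide=MTSHKDA
pos 24: UCC -> S; peptide=MTSHKDAS
pos 27: UAG -> STOP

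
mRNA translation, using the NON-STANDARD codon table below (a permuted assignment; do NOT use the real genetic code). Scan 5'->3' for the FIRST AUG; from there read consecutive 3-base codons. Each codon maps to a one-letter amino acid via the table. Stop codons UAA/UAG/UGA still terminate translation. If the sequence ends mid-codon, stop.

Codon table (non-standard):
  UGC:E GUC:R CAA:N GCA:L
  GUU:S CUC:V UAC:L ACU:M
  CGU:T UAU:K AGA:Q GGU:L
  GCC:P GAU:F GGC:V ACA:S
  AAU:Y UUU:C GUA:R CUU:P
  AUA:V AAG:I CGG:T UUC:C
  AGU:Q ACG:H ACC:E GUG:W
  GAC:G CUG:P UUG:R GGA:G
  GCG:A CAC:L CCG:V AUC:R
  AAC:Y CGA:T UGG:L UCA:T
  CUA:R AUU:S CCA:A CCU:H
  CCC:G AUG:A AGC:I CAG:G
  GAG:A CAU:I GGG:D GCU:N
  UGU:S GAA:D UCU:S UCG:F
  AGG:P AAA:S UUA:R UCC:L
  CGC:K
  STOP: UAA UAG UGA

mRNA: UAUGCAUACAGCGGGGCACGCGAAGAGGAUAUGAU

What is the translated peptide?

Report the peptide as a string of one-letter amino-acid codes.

Answer: AISADLAIPV

Derivation:
start AUG at pos 1
pos 1: AUG -> A; peptide=A
pos 4: CAU -> I; peptide=AI
pos 7: ACA -> S; peptide=AIS
pos 10: GCG -> A; peptide=AISA
pos 13: GGG -> D; peptide=AISAD
pos 16: CAC -> L; peptide=AISADL
pos 19: GCG -> A; peptide=AISADLA
pos 22: AAG -> I; peptide=AISADLAI
pos 25: AGG -> P; peptide=AISADLAIP
pos 28: AUA -> V; peptide=AISADLAIPV
pos 31: UGA -> STOP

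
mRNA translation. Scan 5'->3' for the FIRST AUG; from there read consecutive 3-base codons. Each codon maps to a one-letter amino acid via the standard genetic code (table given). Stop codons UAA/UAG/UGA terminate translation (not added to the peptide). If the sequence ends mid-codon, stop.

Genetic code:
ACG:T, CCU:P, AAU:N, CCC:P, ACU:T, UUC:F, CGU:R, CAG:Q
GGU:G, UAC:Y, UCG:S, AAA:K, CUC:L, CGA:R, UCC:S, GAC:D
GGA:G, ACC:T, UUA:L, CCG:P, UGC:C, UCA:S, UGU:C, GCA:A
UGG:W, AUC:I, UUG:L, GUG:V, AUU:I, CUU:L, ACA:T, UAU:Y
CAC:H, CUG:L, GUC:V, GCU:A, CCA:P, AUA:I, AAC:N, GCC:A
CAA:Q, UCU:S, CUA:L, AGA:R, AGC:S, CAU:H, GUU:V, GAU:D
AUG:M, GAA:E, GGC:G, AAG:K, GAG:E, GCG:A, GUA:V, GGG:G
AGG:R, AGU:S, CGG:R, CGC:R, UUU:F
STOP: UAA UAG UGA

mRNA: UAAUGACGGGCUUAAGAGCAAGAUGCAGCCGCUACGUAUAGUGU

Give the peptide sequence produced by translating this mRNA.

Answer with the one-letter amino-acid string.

Answer: MTGLRARCSRYV

Derivation:
start AUG at pos 2
pos 2: AUG -> M; peptide=M
pos 5: ACG -> T; peptide=MT
pos 8: GGC -> G; peptide=MTG
pos 11: UUA -> L; peptide=MTGL
pos 14: AGA -> R; peptide=MTGLR
pos 17: GCA -> A; peptide=MTGLRA
pos 20: AGA -> R; peptide=MTGLRAR
pos 23: UGC -> C; peptide=MTGLRARC
pos 26: AGC -> S; peptide=MTGLRARCS
pos 29: CGC -> R; peptide=MTGLRARCSR
pos 32: UAC -> Y; peptide=MTGLRARCSRY
pos 35: GUA -> V; peptide=MTGLRARCSRYV
pos 38: UAG -> STOP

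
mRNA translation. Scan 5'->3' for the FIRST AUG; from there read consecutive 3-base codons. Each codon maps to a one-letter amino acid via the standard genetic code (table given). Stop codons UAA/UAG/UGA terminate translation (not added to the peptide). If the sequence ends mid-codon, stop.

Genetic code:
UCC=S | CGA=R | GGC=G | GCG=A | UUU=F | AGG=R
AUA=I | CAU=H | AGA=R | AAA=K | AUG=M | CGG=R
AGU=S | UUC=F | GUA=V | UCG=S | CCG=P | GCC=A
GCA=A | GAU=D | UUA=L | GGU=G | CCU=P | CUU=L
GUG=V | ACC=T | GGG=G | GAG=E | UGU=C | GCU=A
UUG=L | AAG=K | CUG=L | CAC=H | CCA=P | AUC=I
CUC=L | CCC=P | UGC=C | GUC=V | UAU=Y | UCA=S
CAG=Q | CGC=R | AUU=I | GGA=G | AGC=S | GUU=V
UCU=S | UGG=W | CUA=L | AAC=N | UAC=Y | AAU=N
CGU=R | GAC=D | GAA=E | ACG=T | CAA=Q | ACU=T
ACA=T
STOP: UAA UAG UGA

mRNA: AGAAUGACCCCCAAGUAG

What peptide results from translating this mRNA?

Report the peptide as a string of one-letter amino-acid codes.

start AUG at pos 3
pos 3: AUG -> M; peptide=M
pos 6: ACC -> T; peptide=MT
pos 9: CCC -> P; peptide=MTP
pos 12: AAG -> K; peptide=MTPK
pos 15: UAG -> STOP

Answer: MTPK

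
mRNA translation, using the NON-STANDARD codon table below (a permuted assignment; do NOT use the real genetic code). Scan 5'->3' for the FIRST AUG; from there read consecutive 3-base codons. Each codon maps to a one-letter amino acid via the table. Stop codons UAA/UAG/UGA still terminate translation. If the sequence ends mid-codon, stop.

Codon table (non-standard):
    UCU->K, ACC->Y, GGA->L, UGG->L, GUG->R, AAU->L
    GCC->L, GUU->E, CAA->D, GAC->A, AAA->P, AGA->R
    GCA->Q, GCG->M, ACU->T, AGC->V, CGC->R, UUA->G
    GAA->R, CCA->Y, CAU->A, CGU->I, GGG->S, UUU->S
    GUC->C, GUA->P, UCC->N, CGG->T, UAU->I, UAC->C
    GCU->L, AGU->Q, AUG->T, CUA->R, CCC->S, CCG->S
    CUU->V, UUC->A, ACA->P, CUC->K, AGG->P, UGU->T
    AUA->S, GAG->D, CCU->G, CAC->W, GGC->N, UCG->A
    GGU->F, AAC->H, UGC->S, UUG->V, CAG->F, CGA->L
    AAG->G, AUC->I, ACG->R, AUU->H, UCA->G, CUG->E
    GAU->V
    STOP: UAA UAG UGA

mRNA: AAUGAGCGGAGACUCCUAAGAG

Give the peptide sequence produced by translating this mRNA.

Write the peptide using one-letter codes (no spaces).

start AUG at pos 1
pos 1: AUG -> T; peptide=T
pos 4: AGC -> V; peptide=TV
pos 7: GGA -> L; peptide=TVL
pos 10: GAC -> A; peptide=TVLA
pos 13: UCC -> N; peptide=TVLAN
pos 16: UAA -> STOP

Answer: TVLAN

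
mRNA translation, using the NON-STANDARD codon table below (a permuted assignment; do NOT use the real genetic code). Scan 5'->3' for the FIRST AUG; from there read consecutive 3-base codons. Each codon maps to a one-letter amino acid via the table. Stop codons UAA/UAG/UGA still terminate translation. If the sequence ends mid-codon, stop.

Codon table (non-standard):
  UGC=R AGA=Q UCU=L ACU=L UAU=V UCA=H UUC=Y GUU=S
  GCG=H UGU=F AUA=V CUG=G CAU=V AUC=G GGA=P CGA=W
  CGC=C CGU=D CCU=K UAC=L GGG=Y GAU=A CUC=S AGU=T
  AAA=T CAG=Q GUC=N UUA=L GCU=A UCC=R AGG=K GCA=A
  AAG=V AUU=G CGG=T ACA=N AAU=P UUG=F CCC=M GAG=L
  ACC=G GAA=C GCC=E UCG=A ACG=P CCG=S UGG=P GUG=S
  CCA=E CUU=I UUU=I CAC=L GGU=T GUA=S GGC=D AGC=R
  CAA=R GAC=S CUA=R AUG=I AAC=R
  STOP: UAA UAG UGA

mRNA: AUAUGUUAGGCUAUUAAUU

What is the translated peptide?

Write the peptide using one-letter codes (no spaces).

start AUG at pos 2
pos 2: AUG -> I; peptide=I
pos 5: UUA -> L; peptide=IL
pos 8: GGC -> D; peptide=ILD
pos 11: UAU -> V; peptide=ILDV
pos 14: UAA -> STOP

Answer: ILDV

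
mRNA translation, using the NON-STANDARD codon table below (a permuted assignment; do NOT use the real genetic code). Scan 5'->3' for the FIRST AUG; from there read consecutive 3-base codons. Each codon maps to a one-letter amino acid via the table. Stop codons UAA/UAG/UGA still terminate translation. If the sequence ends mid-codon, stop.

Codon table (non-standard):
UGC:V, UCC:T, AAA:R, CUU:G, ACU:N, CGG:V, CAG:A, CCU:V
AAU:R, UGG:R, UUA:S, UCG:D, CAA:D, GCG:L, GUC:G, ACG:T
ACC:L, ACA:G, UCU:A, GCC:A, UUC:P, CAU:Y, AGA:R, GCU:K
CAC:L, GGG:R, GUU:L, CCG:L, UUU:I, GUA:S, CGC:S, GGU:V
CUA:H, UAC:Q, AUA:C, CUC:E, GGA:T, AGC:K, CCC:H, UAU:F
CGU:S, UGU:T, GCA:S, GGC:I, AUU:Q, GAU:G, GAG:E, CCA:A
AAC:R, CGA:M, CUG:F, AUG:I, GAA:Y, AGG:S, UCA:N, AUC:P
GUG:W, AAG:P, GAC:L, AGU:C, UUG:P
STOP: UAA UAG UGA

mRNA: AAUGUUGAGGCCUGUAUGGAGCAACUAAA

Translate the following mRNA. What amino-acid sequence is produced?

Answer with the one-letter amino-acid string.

start AUG at pos 1
pos 1: AUG -> I; peptide=I
pos 4: UUG -> P; peptide=IP
pos 7: AGG -> S; peptide=IPS
pos 10: CCU -> V; peptide=IPSV
pos 13: GUA -> S; peptide=IPSVS
pos 16: UGG -> R; peptide=IPSVSR
pos 19: AGC -> K; peptide=IPSVSRK
pos 22: AAC -> R; peptide=IPSVSRKR
pos 25: UAA -> STOP

Answer: IPSVSRKR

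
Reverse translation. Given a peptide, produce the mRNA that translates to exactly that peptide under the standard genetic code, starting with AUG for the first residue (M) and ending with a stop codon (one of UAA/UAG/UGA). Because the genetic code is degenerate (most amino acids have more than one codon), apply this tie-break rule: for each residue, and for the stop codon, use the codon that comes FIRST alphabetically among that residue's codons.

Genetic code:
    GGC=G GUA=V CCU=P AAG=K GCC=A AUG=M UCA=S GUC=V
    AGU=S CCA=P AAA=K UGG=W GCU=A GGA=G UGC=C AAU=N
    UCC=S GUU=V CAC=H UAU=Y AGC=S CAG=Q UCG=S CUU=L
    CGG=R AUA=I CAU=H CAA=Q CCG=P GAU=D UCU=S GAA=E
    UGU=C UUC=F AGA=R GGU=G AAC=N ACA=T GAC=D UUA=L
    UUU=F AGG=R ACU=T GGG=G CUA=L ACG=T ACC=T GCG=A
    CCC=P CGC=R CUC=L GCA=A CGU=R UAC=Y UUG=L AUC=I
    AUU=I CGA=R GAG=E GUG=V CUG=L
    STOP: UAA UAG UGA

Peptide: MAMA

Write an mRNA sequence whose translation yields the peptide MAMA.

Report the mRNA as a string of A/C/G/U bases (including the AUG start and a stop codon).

Answer: mRNA: AUGGCAAUGGCAUAA

Derivation:
residue 1: M -> AUG (start codon)
residue 2: A codons sorted = GCA,GCC,GCG,GCU -> pick first = GCA
residue 3: M -> AUG (only codon)
residue 4: A codons sorted = GCA,GCC,GCG,GCU -> pick first = GCA
terminator: stop codons sorted = UAA,UAG,UGA -> pick first = UAA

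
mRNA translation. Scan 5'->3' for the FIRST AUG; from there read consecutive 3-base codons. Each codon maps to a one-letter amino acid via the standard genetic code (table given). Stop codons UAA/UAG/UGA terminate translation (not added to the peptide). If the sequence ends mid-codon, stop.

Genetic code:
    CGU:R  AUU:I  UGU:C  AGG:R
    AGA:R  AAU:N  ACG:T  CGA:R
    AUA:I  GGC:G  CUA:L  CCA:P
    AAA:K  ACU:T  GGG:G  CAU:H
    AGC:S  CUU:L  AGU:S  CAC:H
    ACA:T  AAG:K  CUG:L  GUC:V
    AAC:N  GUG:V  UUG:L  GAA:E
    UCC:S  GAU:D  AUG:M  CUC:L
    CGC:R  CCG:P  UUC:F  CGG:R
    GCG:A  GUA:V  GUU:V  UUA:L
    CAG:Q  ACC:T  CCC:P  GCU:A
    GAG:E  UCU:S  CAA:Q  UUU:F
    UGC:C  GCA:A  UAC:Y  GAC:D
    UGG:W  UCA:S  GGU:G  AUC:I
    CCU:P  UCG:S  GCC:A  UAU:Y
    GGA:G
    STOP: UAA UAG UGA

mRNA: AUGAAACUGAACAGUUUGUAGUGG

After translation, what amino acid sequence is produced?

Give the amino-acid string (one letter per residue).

start AUG at pos 0
pos 0: AUG -> M; peptide=M
pos 3: AAA -> K; peptide=MK
pos 6: CUG -> L; peptide=MKL
pos 9: AAC -> N; peptide=MKLN
pos 12: AGU -> S; peptide=MKLNS
pos 15: UUG -> L; peptide=MKLNSL
pos 18: UAG -> STOP

Answer: MKLNSL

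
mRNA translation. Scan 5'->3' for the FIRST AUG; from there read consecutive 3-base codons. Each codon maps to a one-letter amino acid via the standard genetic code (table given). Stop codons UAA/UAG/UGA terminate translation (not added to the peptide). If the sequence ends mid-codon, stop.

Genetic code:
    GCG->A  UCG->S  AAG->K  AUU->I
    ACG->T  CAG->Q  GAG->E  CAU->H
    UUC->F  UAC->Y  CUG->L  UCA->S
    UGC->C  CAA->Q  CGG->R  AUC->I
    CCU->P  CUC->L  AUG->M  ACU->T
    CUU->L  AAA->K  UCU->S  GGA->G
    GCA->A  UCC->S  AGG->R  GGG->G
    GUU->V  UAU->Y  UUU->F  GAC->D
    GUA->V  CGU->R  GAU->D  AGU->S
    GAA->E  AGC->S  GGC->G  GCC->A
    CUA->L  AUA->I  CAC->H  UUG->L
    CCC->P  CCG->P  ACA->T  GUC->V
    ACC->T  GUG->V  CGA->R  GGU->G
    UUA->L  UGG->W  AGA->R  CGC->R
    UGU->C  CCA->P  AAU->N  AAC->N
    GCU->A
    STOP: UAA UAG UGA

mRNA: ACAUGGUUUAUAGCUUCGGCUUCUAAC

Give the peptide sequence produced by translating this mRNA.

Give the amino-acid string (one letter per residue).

Answer: MVYSFGF

Derivation:
start AUG at pos 2
pos 2: AUG -> M; peptide=M
pos 5: GUU -> V; peptide=MV
pos 8: UAU -> Y; peptide=MVY
pos 11: AGC -> S; peptide=MVYS
pos 14: UUC -> F; peptide=MVYSF
pos 17: GGC -> G; peptide=MVYSFG
pos 20: UUC -> F; peptide=MVYSFGF
pos 23: UAA -> STOP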